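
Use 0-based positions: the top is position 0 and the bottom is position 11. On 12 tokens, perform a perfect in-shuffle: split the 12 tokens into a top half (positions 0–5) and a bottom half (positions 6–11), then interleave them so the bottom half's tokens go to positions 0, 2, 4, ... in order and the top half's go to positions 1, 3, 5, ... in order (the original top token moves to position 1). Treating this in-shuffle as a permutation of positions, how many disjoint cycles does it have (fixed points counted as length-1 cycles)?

Trace each unvisited position around until it returns:
(0 1 3 7 2 5 ... len 12)
1 cycle in total.

1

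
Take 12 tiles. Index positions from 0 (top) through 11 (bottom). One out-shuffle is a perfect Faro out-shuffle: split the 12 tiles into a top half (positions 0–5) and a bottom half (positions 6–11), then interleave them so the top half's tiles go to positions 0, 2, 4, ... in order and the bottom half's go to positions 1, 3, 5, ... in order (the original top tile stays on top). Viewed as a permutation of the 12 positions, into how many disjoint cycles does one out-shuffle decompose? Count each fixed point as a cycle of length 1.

3

Trace each unvisited position around until it returns:
(0) (1 2 4 8 5 10 9 7 3 6) (11)
3 cycles in total.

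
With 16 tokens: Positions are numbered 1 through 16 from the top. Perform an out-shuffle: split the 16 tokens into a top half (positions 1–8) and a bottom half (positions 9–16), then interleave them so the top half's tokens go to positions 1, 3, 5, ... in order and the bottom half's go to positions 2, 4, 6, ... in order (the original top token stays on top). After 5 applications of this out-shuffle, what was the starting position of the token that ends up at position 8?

Work backwards from position 8, undoing one out-shuffle at a time:
8 ← 12 ← 14 ← 15 ← 8 ← 12
So the token now at position 8 started at position 12.

12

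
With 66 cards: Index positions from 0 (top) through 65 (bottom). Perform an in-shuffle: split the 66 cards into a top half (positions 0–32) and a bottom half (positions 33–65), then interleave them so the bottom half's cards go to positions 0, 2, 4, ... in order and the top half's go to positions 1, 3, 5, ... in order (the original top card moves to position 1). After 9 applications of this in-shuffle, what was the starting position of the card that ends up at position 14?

Work backwards from position 14, undoing one in-shuffle at a time:
14 ← 40 ← 53 ← 26 ← 46 ← 56 ← 61 ← 30 ← 48 ← 57
So the card now at position 14 started at position 57.

57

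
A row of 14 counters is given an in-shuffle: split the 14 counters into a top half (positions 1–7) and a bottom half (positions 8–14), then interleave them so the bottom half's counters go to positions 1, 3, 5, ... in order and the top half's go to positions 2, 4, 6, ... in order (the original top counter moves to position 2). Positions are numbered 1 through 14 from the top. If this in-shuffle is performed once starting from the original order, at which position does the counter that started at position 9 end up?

3

Track the counter's position through each in-shuffle:
9 → 3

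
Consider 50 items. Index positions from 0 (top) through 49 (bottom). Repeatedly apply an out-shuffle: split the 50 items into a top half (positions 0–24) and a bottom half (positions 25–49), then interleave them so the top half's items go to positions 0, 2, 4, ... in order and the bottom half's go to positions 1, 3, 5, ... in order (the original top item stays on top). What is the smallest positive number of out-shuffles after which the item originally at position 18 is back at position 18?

21

Follow position 18 under repeated out-shuffles:
18 → 36 → 23 → 46 → 43 → 37 → 25 → 1 → ... → 18 (length 21)
It first returns after 21 out-shuffles.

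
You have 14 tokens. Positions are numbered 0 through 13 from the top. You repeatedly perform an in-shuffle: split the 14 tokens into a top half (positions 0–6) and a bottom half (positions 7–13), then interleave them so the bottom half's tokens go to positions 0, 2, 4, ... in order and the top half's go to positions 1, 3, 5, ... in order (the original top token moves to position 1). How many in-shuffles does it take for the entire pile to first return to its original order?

4

The in-shuffle permutes the 14 positions with cycle lengths [2, 4, 4, 4].
Every token is home exactly when every cycle has completed a whole number of laps, i.e. after lcm(2, 4) = 4 in-shuffles.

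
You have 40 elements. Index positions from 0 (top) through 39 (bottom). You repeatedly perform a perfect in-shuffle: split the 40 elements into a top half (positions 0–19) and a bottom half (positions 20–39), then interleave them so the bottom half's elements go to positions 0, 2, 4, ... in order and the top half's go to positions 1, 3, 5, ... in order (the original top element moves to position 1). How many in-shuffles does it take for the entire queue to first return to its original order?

The in-shuffle permutes the 40 positions with cycle lengths [20, 20].
Every element is home exactly when every cycle has completed a whole number of laps, i.e. after lcm(20) = 20 in-shuffles.

20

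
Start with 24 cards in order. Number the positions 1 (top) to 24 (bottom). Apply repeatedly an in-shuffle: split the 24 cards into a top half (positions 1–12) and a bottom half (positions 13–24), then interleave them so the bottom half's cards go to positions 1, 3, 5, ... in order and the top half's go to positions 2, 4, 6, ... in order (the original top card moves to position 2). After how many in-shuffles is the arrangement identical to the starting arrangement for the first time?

20

The in-shuffle permutes the 24 positions with cycle lengths [4, 20].
Every card is home exactly when every cycle has completed a whole number of laps, i.e. after lcm(4, 20) = 20 in-shuffles.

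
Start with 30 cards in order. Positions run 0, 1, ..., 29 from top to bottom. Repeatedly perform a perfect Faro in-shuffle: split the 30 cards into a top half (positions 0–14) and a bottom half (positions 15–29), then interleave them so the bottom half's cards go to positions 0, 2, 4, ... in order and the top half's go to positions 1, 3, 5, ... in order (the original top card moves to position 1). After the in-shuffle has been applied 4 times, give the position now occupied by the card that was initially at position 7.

3

Track the card's position through each in-shuffle:
7 → 15 → 0 → 1 → 3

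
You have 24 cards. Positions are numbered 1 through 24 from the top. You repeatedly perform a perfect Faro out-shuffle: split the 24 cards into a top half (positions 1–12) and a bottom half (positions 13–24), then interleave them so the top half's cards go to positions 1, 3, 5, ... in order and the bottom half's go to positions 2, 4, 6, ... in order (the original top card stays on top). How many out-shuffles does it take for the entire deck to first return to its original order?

The out-shuffle permutes the 24 positions with cycle lengths [1, 1, 11, 11].
Every card is home exactly when every cycle has completed a whole number of laps, i.e. after lcm(1, 11) = 11 out-shuffles.

11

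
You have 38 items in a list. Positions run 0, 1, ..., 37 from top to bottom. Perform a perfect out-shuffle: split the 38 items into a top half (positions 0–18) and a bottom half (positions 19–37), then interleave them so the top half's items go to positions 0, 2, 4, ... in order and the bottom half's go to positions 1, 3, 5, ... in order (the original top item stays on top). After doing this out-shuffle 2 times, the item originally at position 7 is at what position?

28

Track the item's position through each out-shuffle:
7 → 14 → 28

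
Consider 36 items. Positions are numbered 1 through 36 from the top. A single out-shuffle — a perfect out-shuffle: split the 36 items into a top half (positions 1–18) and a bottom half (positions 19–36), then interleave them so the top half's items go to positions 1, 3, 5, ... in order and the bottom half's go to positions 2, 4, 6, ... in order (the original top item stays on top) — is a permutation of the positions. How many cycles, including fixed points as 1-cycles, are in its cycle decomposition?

Trace each unvisited position around until it returns:
(1) (2 3 5 9 17 33 ... len 12) (4 7 13 25 14 27 ... len 12) (6 11 21) (8 15 29 22) (16 31 26) (36)
7 cycles in total.

7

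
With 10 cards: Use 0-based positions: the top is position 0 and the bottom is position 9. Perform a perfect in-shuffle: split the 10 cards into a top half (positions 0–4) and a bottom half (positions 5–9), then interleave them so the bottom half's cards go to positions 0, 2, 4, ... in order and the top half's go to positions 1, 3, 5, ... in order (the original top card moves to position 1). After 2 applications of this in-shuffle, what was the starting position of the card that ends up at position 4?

3

Work backwards from position 4, undoing one in-shuffle at a time:
4 ← 7 ← 3
So the card now at position 4 started at position 3.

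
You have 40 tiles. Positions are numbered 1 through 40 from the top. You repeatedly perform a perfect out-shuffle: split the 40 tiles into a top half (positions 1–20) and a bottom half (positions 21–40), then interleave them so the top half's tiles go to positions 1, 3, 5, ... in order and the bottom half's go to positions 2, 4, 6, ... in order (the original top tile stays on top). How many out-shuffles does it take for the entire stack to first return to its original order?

The out-shuffle permutes the 40 positions with cycle lengths [1, 1, 2, 12, 12, 12].
Every tile is home exactly when every cycle has completed a whole number of laps, i.e. after lcm(1, 2, 12) = 12 out-shuffles.

12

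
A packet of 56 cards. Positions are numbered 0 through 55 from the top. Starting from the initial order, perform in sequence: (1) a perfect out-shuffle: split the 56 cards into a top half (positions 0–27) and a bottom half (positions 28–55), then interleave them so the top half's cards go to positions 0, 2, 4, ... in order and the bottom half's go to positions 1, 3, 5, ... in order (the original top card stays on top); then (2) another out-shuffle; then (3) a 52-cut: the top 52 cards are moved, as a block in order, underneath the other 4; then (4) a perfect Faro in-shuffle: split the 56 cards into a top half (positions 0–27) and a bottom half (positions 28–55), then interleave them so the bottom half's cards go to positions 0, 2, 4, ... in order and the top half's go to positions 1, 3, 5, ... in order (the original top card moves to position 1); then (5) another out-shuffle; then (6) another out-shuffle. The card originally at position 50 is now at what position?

33

Track the card from position 50 forward through each operation:
  after op 1 (out-shuffle): 50 → 45
  after op 2 (out-shuffle): 45 → 35
  after op 3 (cut 52): 35 → 39
  after op 4 (in-shuffle): 39 → 22
  after op 5 (out-shuffle): 22 → 44
  after op 6 (out-shuffle): 44 → 33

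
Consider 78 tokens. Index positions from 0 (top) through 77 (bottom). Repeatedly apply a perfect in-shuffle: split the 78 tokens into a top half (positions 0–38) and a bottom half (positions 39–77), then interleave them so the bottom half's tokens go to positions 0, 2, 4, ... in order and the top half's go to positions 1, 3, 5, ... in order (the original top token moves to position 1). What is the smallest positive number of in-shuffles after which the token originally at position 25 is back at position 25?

39

Follow position 25 under repeated in-shuffles:
25 → 51 → 24 → 49 → 20 → 41 → 4 → 9 → ... → 25 (length 39)
It first returns after 39 in-shuffles.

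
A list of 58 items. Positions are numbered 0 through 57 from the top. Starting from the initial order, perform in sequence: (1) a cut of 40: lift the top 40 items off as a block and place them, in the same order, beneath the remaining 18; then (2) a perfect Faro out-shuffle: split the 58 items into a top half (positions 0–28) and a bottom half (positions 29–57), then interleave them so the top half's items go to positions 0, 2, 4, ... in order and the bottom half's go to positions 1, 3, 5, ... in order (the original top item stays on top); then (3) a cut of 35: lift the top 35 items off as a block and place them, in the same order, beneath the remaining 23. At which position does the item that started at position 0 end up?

1

Track the item from position 0 forward through each operation:
  after op 1 (cut 40): 0 → 18
  after op 2 (out-shuffle): 18 → 36
  after op 3 (cut 35): 36 → 1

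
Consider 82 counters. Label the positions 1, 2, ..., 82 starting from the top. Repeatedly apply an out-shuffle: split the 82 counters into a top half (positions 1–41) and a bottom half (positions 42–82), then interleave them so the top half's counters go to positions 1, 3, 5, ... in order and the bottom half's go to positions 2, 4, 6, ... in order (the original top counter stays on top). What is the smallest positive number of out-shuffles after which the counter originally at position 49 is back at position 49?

Follow position 49 under repeated out-shuffles:
49 → 16 → 31 → 61 → 40 → 79 → 76 → 70 → 58 → 34 → 67 → 52 → 22 → 43 → 4 → 7 → 13 → 25 → 49
It first returns after 18 out-shuffles.

18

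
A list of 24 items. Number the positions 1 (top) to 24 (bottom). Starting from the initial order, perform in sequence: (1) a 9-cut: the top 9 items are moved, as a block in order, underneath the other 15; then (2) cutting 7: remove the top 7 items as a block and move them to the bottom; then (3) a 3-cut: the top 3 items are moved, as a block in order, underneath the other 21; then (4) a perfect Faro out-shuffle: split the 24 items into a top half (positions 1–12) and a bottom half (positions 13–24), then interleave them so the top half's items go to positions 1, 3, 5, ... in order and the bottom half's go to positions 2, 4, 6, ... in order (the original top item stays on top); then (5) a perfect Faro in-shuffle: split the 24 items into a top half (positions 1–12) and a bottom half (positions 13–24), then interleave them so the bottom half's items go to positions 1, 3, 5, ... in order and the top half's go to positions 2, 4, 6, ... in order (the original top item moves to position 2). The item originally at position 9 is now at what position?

Track the item from position 9 forward through each operation:
  after op 1 (cut 9): 9 → 24
  after op 2 (cut 7): 24 → 17
  after op 3 (cut 3): 17 → 14
  after op 4 (out-shuffle): 14 → 4
  after op 5 (in-shuffle): 4 → 8

8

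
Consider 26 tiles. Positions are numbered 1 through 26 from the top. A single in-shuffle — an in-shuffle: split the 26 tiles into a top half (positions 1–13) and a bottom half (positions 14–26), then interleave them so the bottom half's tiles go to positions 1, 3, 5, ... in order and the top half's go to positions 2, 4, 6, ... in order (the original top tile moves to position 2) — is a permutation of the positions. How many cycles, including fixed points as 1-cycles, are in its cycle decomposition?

3

Trace each unvisited position around until it returns:
(1 2 4 8 16 5 ... len 18) (3 6 12 24 21 15) (9 18)
3 cycles in total.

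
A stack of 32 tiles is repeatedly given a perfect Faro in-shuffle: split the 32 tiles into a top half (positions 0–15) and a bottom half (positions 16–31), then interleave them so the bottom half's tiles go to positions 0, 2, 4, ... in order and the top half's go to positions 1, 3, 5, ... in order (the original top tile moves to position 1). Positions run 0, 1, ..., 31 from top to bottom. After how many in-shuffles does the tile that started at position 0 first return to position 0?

Follow position 0 under repeated in-shuffles:
0 → 1 → 3 → 7 → 15 → 31 → 30 → 28 → 24 → 16 → 0
It first returns after 10 in-shuffles.

10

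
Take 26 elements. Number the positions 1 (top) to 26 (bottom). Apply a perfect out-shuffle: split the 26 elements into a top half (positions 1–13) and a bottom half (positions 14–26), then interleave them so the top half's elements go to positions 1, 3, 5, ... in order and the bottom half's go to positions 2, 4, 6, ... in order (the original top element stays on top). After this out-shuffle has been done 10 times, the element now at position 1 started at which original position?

Work backwards from position 1, undoing one out-shuffle at a time:
1 ← 1 ← 1 ← 1 ← 1 ← 1 ← 1 ← 1 ← 1 ← 1 ← 1
So the element now at position 1 started at position 1.

1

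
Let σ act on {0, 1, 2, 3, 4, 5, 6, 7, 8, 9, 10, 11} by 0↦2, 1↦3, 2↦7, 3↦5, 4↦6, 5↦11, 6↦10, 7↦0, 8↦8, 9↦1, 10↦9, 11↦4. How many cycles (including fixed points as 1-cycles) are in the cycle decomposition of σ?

3

Cycle decomposition: (0 2 7) (1 3 5 11 4 6 10 9) (8).
3 cycles.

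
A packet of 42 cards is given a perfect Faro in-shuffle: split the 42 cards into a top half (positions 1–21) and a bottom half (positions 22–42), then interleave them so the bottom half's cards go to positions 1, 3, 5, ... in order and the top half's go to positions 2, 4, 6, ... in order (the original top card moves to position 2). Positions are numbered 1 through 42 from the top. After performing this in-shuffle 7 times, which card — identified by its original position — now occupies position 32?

Work backwards from position 32, undoing one in-shuffle at a time:
32 ← 16 ← 8 ← 4 ← 2 ← 1 ← 22 ← 11
So the card now at position 32 started at position 11.

11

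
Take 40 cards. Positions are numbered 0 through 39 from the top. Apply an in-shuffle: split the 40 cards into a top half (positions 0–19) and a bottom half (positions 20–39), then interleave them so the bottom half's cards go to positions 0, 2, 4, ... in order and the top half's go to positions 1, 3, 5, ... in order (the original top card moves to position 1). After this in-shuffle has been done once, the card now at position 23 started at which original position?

11

Work backwards from position 23, undoing one in-shuffle at a time:
23 ← 11
So the card now at position 23 started at position 11.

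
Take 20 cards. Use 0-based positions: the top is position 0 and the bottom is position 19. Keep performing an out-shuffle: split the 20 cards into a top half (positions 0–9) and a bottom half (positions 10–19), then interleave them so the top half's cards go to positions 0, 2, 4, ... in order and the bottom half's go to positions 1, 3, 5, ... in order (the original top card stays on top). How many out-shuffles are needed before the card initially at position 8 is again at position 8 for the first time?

Follow position 8 under repeated out-shuffles:
8 → 16 → 13 → 7 → 14 → 9 → 18 → 17 → 15 → 11 → 3 → 6 → 12 → 5 → 10 → 1 → 2 → 4 → 8
It first returns after 18 out-shuffles.

18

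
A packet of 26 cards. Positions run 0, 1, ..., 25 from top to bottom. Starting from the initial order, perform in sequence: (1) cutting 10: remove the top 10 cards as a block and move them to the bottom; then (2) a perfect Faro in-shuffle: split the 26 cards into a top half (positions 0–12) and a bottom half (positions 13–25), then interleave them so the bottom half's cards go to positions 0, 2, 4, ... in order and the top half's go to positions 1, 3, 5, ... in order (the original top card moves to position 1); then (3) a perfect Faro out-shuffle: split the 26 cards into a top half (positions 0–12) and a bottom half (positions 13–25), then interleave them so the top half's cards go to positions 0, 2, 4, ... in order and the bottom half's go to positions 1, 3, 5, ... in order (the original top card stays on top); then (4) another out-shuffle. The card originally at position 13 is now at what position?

3

Track the card from position 13 forward through each operation:
  after op 1 (cut 10): 13 → 3
  after op 2 (in-shuffle): 3 → 7
  after op 3 (out-shuffle): 7 → 14
  after op 4 (out-shuffle): 14 → 3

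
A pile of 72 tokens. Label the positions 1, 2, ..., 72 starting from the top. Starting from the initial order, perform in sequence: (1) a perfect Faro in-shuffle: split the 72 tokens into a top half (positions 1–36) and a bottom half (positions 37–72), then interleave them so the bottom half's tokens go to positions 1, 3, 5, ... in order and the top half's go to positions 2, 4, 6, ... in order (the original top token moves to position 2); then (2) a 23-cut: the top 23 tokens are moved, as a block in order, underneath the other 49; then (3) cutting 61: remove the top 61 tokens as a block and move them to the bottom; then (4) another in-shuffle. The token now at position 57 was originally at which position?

39

Undo the operations in reverse order, starting from position 57:
  undo op 4 (in-shuffle, from bottom half): 57 ← 65
  undo op 3 (cut 61): 65 ← 54
  undo op 2 (cut 23): 54 ← 5
  undo op 1 (in-shuffle, from bottom half): 5 ← 39
So the token at position 57 came from original position 39.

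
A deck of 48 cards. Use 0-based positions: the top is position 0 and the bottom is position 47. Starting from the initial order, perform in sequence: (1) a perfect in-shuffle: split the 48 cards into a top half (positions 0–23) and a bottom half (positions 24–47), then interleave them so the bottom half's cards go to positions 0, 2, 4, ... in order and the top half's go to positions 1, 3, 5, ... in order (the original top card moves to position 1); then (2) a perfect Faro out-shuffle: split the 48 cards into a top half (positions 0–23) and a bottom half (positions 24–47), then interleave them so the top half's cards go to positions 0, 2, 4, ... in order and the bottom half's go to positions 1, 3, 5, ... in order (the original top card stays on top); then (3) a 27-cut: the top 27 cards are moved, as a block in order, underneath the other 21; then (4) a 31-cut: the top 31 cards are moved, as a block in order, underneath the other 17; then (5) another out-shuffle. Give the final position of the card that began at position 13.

Track the card from position 13 forward through each operation:
  after op 1 (in-shuffle): 13 → 27
  after op 2 (out-shuffle): 27 → 7
  after op 3 (cut 27): 7 → 28
  after op 4 (cut 31): 28 → 45
  after op 5 (out-shuffle): 45 → 43

43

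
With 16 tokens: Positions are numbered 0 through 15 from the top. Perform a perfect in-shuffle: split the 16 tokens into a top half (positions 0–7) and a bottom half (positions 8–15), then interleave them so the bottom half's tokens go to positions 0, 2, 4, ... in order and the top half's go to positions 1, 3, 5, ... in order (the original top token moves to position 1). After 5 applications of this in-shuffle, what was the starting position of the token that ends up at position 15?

8

Work backwards from position 15, undoing one in-shuffle at a time:
15 ← 7 ← 3 ← 1 ← 0 ← 8
So the token now at position 15 started at position 8.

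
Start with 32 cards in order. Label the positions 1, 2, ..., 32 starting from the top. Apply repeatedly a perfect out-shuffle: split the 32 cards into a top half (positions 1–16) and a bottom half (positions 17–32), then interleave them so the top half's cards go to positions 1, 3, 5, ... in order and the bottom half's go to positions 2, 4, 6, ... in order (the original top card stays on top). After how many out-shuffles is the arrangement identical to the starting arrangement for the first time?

The out-shuffle permutes the 32 positions with cycle lengths [1, 1, 5, 5, 5, 5, 5, 5].
Every card is home exactly when every cycle has completed a whole number of laps, i.e. after lcm(1, 5) = 5 out-shuffles.

5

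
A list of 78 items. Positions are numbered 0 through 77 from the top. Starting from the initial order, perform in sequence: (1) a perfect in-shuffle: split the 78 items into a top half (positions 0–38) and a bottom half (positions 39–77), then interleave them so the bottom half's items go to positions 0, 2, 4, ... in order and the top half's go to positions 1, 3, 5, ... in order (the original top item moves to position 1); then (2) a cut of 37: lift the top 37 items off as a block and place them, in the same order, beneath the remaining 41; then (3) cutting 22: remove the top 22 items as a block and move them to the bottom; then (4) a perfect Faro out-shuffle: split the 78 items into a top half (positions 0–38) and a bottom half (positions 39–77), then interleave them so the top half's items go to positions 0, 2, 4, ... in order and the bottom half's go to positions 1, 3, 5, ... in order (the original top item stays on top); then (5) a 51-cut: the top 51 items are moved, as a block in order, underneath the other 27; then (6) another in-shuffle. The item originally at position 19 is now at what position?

54

Track the item from position 19 forward through each operation:
  after op 1 (in-shuffle): 19 → 39
  after op 2 (cut 37): 39 → 2
  after op 3 (cut 22): 2 → 58
  after op 4 (out-shuffle): 58 → 39
  after op 5 (cut 51): 39 → 66
  after op 6 (in-shuffle): 66 → 54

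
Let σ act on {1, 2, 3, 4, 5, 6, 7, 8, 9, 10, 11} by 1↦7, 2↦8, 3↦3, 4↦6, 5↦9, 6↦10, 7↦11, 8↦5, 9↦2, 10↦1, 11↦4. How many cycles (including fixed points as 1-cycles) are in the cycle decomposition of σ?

Cycle decomposition: (1 7 11 4 6 10) (2 8 5 9) (3).
3 cycles.

3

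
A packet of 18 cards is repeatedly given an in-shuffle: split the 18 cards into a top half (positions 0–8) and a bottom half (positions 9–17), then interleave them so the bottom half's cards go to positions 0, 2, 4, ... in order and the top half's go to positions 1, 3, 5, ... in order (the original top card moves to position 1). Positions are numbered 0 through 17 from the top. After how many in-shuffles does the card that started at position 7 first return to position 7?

Follow position 7 under repeated in-shuffles:
7 → 15 → 12 → 6 → 13 → 8 → 17 → 16 → 14 → 10 → 2 → 5 → 11 → 4 → 9 → 0 → 1 → 3 → 7
It first returns after 18 in-shuffles.

18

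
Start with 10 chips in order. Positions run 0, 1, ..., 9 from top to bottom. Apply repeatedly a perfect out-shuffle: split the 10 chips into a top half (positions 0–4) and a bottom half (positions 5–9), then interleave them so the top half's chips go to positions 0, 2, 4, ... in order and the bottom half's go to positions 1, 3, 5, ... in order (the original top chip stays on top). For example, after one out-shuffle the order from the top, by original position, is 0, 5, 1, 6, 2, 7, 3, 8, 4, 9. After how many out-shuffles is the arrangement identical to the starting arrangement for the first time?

The out-shuffle permutes the 10 positions with cycle lengths [1, 1, 2, 6].
Every chip is home exactly when every cycle has completed a whole number of laps, i.e. after lcm(1, 2, 6) = 6 out-shuffles.

6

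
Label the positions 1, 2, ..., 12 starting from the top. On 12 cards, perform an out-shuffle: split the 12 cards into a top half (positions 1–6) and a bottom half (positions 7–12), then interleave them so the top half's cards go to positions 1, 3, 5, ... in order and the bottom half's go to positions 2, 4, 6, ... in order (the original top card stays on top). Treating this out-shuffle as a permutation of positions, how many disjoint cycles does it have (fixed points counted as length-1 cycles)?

Trace each unvisited position around until it returns:
(1) (2 3 5 9 6 11 10 8 4 7) (12)
3 cycles in total.

3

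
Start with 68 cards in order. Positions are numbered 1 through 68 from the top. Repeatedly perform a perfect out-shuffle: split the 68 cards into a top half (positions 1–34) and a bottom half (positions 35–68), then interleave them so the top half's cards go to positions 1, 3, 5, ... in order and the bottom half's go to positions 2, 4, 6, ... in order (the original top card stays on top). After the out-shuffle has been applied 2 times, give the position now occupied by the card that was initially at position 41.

Track the card's position through each out-shuffle:
41 → 14 → 27

27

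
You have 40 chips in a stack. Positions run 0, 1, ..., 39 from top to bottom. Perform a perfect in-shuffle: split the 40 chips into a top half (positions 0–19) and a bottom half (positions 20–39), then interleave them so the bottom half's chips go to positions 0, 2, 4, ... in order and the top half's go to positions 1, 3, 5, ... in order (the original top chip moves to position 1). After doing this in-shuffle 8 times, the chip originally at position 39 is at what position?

Track the chip's position through each in-shuffle:
39 → 38 → 36 → 32 → 24 → 8 → 17 → 35 → 30

30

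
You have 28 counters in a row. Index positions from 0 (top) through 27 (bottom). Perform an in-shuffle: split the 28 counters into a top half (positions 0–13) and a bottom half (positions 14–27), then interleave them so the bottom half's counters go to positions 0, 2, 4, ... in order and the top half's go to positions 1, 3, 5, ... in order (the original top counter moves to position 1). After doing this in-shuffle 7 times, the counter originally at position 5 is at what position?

Track the counter's position through each in-shuffle:
5 → 11 → 23 → 18 → 8 → 17 → 6 → 13

13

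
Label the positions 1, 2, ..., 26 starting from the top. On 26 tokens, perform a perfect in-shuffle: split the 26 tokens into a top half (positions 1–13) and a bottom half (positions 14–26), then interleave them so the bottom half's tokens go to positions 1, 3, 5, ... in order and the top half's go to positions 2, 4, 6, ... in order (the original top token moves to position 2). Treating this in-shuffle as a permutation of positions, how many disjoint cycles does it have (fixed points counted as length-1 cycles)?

3

Trace each unvisited position around until it returns:
(1 2 4 8 16 5 ... len 18) (3 6 12 24 21 15) (9 18)
3 cycles in total.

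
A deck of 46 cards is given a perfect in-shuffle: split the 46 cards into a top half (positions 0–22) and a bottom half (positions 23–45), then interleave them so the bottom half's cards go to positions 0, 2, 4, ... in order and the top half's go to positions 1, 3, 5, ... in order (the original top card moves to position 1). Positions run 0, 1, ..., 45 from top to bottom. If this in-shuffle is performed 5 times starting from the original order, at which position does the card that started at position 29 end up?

19

Track the card's position through each in-shuffle:
29 → 12 → 25 → 4 → 9 → 19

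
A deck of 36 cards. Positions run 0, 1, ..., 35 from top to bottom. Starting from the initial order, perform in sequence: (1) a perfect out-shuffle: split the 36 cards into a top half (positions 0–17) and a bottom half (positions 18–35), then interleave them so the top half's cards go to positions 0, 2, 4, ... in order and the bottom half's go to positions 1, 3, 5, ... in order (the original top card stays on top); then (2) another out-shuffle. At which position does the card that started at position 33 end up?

27

Track the card from position 33 forward through each operation:
  after op 1 (out-shuffle): 33 → 31
  after op 2 (out-shuffle): 31 → 27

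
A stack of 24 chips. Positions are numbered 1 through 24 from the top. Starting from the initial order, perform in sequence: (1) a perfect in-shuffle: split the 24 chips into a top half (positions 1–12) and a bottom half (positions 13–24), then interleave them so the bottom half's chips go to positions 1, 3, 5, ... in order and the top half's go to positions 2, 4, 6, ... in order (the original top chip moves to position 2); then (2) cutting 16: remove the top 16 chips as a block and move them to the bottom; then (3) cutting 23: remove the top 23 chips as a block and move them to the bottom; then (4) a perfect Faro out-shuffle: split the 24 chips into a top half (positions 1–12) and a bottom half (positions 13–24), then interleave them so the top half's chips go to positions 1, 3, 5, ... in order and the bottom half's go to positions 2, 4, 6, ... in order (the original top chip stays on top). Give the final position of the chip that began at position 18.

Track the chip from position 18 forward through each operation:
  after op 1 (in-shuffle): 18 → 11
  after op 2 (cut 16): 11 → 19
  after op 3 (cut 23): 19 → 20
  after op 4 (out-shuffle): 20 → 16

16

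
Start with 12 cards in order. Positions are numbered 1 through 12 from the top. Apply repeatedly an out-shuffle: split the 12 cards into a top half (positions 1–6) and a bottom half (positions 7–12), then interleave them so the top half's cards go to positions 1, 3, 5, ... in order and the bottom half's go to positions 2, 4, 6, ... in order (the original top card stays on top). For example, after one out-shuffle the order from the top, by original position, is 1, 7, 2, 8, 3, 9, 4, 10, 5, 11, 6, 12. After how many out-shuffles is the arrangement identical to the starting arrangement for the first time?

The out-shuffle permutes the 12 positions with cycle lengths [1, 1, 10].
Every card is home exactly when every cycle has completed a whole number of laps, i.e. after lcm(1, 10) = 10 out-shuffles.

10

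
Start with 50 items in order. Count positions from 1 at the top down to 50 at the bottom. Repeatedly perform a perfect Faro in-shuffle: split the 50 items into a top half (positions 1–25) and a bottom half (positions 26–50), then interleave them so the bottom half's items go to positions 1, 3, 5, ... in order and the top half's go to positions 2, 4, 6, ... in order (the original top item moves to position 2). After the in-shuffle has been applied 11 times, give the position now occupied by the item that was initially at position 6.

48

Track the item's position through each in-shuffle:
6 → 12 → 24 → 48 → 45 → 39 → 27 → 3 → 6 → 12 → 24 → 48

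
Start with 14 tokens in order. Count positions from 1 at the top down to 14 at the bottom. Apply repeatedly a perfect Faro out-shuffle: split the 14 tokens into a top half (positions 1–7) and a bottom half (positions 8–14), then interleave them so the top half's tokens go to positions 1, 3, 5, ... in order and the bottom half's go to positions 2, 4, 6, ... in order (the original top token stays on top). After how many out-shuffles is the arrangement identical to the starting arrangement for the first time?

12

The out-shuffle permutes the 14 positions with cycle lengths [1, 1, 12].
Every token is home exactly when every cycle has completed a whole number of laps, i.e. after lcm(1, 12) = 12 out-shuffles.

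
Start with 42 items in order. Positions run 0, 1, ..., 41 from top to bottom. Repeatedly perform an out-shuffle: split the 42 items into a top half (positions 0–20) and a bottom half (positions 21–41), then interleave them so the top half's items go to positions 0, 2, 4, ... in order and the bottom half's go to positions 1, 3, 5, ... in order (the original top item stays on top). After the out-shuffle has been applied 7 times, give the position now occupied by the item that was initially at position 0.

Position 0 is a fixed point of every out-shuffle, so the item never moves.

0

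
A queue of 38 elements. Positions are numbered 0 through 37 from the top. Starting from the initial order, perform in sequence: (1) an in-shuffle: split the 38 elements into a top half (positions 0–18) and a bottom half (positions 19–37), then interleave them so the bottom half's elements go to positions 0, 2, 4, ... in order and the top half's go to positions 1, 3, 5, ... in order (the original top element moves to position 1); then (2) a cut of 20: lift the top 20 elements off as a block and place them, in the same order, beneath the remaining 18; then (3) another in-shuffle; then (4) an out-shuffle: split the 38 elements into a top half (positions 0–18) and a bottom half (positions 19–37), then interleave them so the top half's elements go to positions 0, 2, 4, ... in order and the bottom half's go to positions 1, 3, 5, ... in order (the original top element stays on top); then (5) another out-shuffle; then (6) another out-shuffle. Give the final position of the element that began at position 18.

21

Track the element from position 18 forward through each operation:
  after op 1 (in-shuffle): 18 → 37
  after op 2 (cut 20): 37 → 17
  after op 3 (in-shuffle): 17 → 35
  after op 4 (out-shuffle): 35 → 33
  after op 5 (out-shuffle): 33 → 29
  after op 6 (out-shuffle): 29 → 21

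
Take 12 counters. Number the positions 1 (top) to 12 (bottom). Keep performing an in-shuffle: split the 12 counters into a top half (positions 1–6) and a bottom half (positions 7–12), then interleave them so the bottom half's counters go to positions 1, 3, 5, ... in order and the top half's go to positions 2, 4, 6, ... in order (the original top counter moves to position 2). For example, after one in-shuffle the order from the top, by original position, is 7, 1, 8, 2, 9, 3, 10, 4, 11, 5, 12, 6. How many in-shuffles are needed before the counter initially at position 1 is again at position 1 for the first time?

12

Follow position 1 under repeated in-shuffles:
1 → 2 → 4 → 8 → 3 → 6 → 12 → 11 → 9 → 5 → 10 → 7 → 1
It first returns after 12 in-shuffles.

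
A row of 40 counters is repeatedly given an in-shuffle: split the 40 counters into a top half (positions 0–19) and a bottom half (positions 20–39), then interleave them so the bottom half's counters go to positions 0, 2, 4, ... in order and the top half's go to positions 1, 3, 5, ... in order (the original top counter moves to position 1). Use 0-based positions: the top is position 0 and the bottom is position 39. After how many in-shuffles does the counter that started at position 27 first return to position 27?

Follow position 27 under repeated in-shuffles:
27 → 14 → 29 → 18 → 37 → 34 → 28 → 16 → 33 → 26 → 12 → 25 → 10 → 21 → 2 → 5 → 11 → 23 → 6 → 13 → 27
It first returns after 20 in-shuffles.

20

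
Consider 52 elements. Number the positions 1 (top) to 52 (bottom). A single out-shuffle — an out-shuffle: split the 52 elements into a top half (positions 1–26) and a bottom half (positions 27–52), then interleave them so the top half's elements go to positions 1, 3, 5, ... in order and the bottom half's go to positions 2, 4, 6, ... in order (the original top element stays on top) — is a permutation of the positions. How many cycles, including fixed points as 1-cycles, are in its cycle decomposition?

Trace each unvisited position around until it returns:
(1) (2 3 5 9 17 33 14 27) (4 7 13 25 49 46 40 28) (6 11 21 41 30 8 15 29) (10 19 37 22 43 34 16 31) (12 23 45 38 24 47 42 32) (18 35) (20 39 26 51 50 48 44 36) ... plus 1 more
9 cycles in total.

9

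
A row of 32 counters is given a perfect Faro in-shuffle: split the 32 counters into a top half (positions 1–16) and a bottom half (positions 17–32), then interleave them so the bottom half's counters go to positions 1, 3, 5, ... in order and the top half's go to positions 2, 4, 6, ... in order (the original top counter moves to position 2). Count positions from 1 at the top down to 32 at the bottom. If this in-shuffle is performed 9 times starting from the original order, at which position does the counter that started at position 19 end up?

26

Track the counter's position through each in-shuffle:
19 → 5 → 10 → 20 → 7 → 14 → 28 → 23 → 13 → 26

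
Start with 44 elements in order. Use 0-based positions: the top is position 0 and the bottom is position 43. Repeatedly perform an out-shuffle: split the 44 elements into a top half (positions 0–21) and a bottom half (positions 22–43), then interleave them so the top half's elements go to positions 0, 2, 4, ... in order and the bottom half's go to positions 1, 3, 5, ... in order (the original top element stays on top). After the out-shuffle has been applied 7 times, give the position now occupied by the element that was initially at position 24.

19

Track the element's position through each out-shuffle:
24 → 5 → 10 → 20 → 40 → 37 → 31 → 19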